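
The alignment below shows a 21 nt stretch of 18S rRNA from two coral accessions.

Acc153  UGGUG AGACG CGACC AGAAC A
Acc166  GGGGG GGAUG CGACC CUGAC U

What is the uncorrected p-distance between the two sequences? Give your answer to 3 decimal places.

Mismatches occur at site 1 (U↔G), site 4 (U↔G), site 6 (A↔G), site 9 (C↔U), site 16 (A↔C), site 17 (G↔U), site 18 (A↔G), site 21 (A↔U).
There are 8 differences over 21 sites, so p = 8/21 = 0.381.

0.381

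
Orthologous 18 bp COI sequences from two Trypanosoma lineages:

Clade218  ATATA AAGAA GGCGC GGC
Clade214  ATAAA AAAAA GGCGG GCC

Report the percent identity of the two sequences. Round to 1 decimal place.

Mismatches occur at site 4 (T/A), site 8 (G/A), site 15 (C/G), site 17 (G/C).
14 of the 18 sites match, so the percent identity is 14/18 × 100 = 77.8%.

77.8%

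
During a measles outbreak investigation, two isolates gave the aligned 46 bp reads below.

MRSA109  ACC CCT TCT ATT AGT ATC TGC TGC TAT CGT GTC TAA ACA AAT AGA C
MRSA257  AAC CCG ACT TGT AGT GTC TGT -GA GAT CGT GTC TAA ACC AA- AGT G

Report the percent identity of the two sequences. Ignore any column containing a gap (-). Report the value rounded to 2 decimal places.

72.73%

Excluding the 2 gap columns leaves 44 comparable sites.
The sequences differ at positions 2 (C/A), 6 (T/G), 7 (T/A), 10 (A/T), 11 (T/G), 16 (A/G), 21 (C/T), 24 (C/A), 25 (T/G), 39 (A/C), 45 (A/T), 46 (C/G).
32 of the 44 comparable sites match, so the percent identity is 32/44 × 100 = 72.73%.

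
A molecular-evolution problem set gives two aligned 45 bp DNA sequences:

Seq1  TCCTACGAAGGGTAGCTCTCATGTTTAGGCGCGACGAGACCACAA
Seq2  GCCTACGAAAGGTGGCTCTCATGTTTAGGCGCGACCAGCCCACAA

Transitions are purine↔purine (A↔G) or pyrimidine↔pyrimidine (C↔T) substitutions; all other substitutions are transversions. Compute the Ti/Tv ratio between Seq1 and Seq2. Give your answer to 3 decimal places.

0.667

The sequences differ at positions 1 (T/G, transversion), 10 (G/A, transition), 14 (A/G, transition), 36 (G/C, transversion), 39 (A/C, transversion).
Of the 5 differences, 2 transitions and 3 transversions, so Ti/Tv = 2/3 = 0.667.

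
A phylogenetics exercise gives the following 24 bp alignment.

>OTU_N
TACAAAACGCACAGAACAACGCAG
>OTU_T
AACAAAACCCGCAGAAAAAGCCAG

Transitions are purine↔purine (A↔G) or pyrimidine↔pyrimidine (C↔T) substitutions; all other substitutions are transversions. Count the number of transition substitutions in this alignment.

1

Mismatches occur at site 1 (T/A, transversion), site 9 (G/C, transversion), site 11 (A/G, transition), site 17 (C/A, transversion), site 20 (C/G, transversion), site 21 (G/C, transversion).
Of the 6 differences, 1 transition and 5 transversions, so the answer is 1.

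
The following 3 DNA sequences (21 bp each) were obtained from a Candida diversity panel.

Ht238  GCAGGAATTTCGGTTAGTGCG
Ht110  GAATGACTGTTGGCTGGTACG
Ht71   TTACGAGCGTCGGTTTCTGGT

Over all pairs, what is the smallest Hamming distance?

Pairwise Hamming distances:
  Ht238 vs Ht110: 8
  Ht238 vs Ht71: 10
  Ht110 vs Ht71: 12
The smallest is 8, between Ht238 and Ht110.

8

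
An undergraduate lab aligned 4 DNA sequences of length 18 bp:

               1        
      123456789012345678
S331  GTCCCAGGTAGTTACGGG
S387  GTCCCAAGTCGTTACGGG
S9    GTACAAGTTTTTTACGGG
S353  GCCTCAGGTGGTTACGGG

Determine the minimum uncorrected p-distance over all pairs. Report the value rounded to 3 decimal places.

0.111

Pairwise Hamming distances:
  S331 vs S387: 2
  S331 vs S9: 5
  S331 vs S353: 3
  S387 vs S9: 6
  S387 vs S353: 4
  S9 vs S353: 7
The smallest is 2 mismatches, between S331 and S387; p = 2/18 = 0.111.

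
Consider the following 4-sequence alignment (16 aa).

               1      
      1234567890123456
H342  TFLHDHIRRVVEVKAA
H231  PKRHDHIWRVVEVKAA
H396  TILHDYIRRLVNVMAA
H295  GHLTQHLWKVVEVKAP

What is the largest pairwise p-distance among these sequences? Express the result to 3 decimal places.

0.750

Pairwise Hamming distances:
  H342 vs H231: 4
  H342 vs H396: 5
  H342 vs H295: 8
  H231 vs H396: 8
  H231 vs H295: 8
  H396 vs H295: 12
The largest is 12 mismatches, between H396 and H295; p = 12/16 = 0.750.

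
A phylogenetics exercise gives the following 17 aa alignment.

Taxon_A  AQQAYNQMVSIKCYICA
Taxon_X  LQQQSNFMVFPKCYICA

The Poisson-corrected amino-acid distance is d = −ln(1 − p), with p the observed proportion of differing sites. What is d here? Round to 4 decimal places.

0.4353

Mismatches occur at site 1 (A→L), site 4 (A→Q), site 5 (Y→S), site 7 (Q→F), site 10 (S→F), site 11 (I→P).
p = 6/17 = 0.352941.
d = −ln(1 − 0.352941) = −ln(0.647059) = 0.4353.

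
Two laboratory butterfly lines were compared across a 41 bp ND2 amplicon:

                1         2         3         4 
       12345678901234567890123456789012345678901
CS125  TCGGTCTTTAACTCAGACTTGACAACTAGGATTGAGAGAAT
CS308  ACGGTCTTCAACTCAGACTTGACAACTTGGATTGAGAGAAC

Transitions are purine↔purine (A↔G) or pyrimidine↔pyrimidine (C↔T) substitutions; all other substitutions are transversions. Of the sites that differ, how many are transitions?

2

Mismatches occur at site 1 (T↔A, transversion), site 9 (T↔C, transition), site 28 (A↔T, transversion), site 41 (T↔C, transition).
Of the 4 differences, 2 transitions and 2 transversions, so the answer is 2.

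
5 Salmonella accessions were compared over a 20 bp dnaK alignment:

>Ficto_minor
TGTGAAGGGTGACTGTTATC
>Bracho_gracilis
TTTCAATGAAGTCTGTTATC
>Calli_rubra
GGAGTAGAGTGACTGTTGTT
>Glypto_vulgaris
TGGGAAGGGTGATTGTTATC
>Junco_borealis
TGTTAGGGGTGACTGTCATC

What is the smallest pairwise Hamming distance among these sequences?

2

Pairwise Hamming distances:
  Ficto_minor vs Bracho_gracilis: 6
  Ficto_minor vs Calli_rubra: 6
  Ficto_minor vs Glypto_vulgaris: 2
  Ficto_minor vs Junco_borealis: 3
  Bracho_gracilis vs Calli_rubra: 12
  Bracho_gracilis vs Glypto_vulgaris: 8
  Bracho_gracilis vs Junco_borealis: 8
  Calli_rubra vs Glypto_vulgaris: 7
  Calli_rubra vs Junco_borealis: 9
  Glypto_vulgaris vs Junco_borealis: 5
The smallest is 2, between Ficto_minor and Glypto_vulgaris.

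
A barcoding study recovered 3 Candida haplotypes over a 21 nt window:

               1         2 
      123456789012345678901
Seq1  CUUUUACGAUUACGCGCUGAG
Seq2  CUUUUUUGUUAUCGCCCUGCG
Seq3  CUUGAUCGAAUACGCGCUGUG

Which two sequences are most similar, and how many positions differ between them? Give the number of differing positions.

Pairwise Hamming distances:
  Seq1 vs Seq2: 7
  Seq1 vs Seq3: 5
  Seq2 vs Seq3: 9
The smallest is 5, between Seq1 and Seq3.

5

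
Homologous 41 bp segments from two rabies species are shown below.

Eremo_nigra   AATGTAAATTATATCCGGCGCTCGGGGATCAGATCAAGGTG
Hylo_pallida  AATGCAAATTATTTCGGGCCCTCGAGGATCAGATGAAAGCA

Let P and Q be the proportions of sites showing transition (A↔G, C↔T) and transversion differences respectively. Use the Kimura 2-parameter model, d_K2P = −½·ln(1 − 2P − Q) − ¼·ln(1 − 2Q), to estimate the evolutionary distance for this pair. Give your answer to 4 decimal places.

0.2631

Differing sites — 5:T/C (Ti); 13:A/T (Tv); 16:C/G (Tv); 20:G/C (Tv); 25:G/A (Ti); 35:C/G (Tv); 38:G/A (Ti); 40:T/C (Ti); 41:G/A (Ti).
Of the 9 differences, 5 transitions and 4 transversions over 41 sites: P = 5/41 = 0.121951, Q = 4/41 = 0.097561.
d = −0.5·ln(0.658537) − 0.25·ln(0.804878) = −0.5·(-0.417735) − 0.25·(-0.217065) = 0.2631.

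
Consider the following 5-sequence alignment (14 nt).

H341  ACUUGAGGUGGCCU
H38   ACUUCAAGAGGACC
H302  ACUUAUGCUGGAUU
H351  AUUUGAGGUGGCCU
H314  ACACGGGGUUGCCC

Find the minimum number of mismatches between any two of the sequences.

Pairwise Hamming distances:
  H341 vs H38: 5
  H341 vs H302: 5
  H341 vs H351: 1
  H341 vs H314: 5
  H38 vs H302: 7
  H38 vs H351: 6
  H38 vs H314: 8
  H302 vs H351: 6
  H302 vs H314: 9
  H351 vs H314: 6
The smallest is 1, between H341 and H351.

1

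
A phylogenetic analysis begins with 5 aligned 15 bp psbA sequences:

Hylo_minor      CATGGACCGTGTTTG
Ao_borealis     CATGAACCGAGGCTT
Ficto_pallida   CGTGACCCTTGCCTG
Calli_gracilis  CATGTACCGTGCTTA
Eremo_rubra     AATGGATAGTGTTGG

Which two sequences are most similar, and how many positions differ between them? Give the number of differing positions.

3

Pairwise Hamming distances:
  Hylo_minor vs Ao_borealis: 5
  Hylo_minor vs Ficto_pallida: 6
  Hylo_minor vs Calli_gracilis: 3
  Hylo_minor vs Eremo_rubra: 4
  Ao_borealis vs Ficto_pallida: 6
  Ao_borealis vs Calli_gracilis: 5
  Ao_borealis vs Eremo_rubra: 9
  Ficto_pallida vs Calli_gracilis: 6
  Ficto_pallida vs Eremo_rubra: 10
  Calli_gracilis vs Eremo_rubra: 7
The smallest is 3, between Hylo_minor and Calli_gracilis.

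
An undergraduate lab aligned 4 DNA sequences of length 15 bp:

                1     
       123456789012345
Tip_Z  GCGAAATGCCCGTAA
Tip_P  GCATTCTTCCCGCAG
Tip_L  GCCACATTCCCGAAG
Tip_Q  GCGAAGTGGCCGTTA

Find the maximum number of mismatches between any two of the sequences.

9

Pairwise Hamming distances:
  Tip_Z vs Tip_P: 7
  Tip_Z vs Tip_L: 5
  Tip_Z vs Tip_Q: 3
  Tip_P vs Tip_L: 5
  Tip_P vs Tip_Q: 9
  Tip_L vs Tip_Q: 8
The largest is 9, between Tip_P and Tip_Q.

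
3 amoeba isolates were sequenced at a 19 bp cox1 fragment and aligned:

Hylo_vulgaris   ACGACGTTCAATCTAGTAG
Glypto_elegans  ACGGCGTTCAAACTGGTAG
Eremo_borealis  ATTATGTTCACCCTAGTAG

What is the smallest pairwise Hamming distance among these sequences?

3

Pairwise Hamming distances:
  Hylo_vulgaris vs Glypto_elegans: 3
  Hylo_vulgaris vs Eremo_borealis: 5
  Glypto_elegans vs Eremo_borealis: 7
The smallest is 3, between Hylo_vulgaris and Glypto_elegans.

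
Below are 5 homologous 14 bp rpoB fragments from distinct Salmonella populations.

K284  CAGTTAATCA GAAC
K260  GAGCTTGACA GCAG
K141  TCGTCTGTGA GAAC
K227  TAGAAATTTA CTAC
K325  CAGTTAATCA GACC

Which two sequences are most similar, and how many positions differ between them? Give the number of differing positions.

Pairwise Hamming distances:
  K284 vs K260: 7
  K284 vs K141: 6
  K284 vs K227: 7
  K284 vs K325: 1
  K260 vs K141: 8
  K260 vs K227: 10
  K260 vs K325: 8
  K141 vs K227: 8
  K141 vs K325: 7
  K227 vs K325: 8
The smallest is 1, between K284 and K325.

1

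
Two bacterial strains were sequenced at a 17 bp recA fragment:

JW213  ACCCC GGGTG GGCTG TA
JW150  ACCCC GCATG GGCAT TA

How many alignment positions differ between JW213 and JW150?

Mismatches occur at site 7 (G↔C), site 8 (G↔A), site 14 (T↔A), site 15 (G↔T).
That gives 4 mismatches out of 17 aligned sites, so the Hamming distance is 4.

4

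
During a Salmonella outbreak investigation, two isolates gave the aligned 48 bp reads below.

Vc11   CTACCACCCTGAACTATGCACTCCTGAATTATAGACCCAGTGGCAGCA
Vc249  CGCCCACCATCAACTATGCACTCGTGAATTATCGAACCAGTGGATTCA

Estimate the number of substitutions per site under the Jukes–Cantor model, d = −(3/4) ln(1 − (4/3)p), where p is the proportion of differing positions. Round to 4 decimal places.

Differing sites — 2:T/G; 3:A/C; 9:C/A; 11:G/C; 24:C/G; 33:A/C; 36:C/A; 44:C/A; 45:A/T; 46:G/T.
p = 10/48 = 0.208333.
d = −0.75 · ln(1 − (4/3)·0.208333) = −0.75 · ln(0.722223) = −0.75 · (-0.325421) = 0.2441.

0.2441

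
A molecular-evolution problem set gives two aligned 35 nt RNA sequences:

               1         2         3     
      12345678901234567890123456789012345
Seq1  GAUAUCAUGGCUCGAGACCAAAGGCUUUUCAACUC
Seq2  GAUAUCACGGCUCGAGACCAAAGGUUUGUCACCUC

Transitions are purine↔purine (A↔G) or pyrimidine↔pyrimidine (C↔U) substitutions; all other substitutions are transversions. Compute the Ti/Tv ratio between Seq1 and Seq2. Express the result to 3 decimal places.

Mismatches occur at site 8 (U↔C, transition), site 25 (C↔U, transition), site 28 (U↔G, transversion), site 32 (A↔C, transversion).
Of the 4 differences, 2 transitions and 2 transversions, so Ti/Tv = 2/2 = 1.000.

1.000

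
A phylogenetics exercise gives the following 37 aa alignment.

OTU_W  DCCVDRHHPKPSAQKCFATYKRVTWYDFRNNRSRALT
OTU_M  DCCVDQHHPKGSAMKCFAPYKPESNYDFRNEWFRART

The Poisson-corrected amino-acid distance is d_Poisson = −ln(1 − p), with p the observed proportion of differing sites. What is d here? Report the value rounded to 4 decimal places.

0.3920

The sequences differ at positions 6 (R/Q), 11 (P/G), 14 (Q/M), 19 (T/P), 22 (R/P), 23 (V/E), 24 (T/S), 25 (W/N), 31 (N/E), 32 (R/W), 33 (S/F), 36 (L/R).
p = 12/37 = 0.324324.
d = −ln(1 − 0.324324) = −ln(0.675676) = 0.3920.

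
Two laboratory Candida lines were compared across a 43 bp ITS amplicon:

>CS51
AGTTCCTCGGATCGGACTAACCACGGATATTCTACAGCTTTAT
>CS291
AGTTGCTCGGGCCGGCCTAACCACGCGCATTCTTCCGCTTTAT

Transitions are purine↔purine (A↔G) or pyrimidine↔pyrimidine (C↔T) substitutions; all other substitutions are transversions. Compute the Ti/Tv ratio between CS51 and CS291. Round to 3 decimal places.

Mismatches occur at site 5 (C/G, transversion), site 11 (A/G, transition), site 12 (T/C, transition), site 16 (A/C, transversion), site 26 (G/C, transversion), site 27 (A/G, transition), site 28 (T/C, transition), site 34 (A/T, transversion), site 36 (A/C, transversion).
Of the 9 differences, 4 transitions and 5 transversions, so Ti/Tv = 4/5 = 0.800.

0.800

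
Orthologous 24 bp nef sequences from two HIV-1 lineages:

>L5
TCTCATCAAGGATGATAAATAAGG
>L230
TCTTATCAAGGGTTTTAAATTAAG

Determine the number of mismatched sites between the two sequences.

6

The sequences differ at positions 4 (C/T), 12 (A/G), 14 (G/T), 15 (A/T), 21 (A/T), 23 (G/A).
That gives 6 mismatches out of 24 aligned sites, so the Hamming distance is 6.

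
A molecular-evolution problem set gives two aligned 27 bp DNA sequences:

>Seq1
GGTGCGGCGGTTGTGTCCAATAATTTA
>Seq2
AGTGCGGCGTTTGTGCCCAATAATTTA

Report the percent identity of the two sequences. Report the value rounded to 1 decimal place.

Differing sites — 1:G/A; 10:G/T; 16:T/C.
24 of the 27 sites match, so the percent identity is 24/27 × 100 = 88.9%.

88.9%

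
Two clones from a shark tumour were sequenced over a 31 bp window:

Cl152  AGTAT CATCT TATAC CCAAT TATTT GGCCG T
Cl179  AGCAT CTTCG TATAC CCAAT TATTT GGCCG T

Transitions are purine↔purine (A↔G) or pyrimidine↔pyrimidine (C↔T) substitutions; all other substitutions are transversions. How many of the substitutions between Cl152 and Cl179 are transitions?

The sequences differ at positions 3 (T/C, transition), 7 (A/T, transversion), 10 (T/G, transversion).
Of the 3 differences, 1 transition and 2 transversions, so the answer is 1.

1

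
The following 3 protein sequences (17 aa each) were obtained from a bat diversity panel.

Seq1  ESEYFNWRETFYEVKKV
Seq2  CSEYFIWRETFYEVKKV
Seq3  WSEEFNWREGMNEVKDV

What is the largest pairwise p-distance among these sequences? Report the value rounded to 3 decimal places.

Pairwise Hamming distances:
  Seq1 vs Seq2: 2
  Seq1 vs Seq3: 6
  Seq2 vs Seq3: 7
The largest is 7 mismatches, between Seq2 and Seq3; p = 7/17 = 0.412.

0.412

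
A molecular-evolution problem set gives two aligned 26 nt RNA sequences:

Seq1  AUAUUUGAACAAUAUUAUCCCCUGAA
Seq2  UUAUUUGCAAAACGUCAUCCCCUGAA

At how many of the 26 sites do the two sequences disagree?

The sequences differ at positions 1 (A/U), 8 (A/C), 10 (C/A), 13 (U/C), 14 (A/G), 16 (U/C).
That gives 6 mismatches out of 26 aligned sites, so the Hamming distance is 6.

6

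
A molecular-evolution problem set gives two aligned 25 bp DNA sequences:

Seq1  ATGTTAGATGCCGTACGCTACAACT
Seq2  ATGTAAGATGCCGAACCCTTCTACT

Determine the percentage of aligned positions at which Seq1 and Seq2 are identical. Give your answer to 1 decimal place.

Mismatches occur at site 5 (T→A), site 14 (T→A), site 17 (G→C), site 20 (A→T), site 22 (A→T).
20 of the 25 sites match, so the percent identity is 20/25 × 100 = 80.0%.

80.0%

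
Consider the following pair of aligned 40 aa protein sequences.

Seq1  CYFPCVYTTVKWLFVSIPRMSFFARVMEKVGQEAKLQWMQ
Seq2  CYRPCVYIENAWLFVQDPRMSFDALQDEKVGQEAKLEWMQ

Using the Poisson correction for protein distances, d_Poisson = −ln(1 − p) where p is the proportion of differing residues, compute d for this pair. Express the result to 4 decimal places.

The sequences differ at positions 3 (F/R), 8 (T/I), 9 (T/E), 10 (V/N), 11 (K/A), 16 (S/Q), 17 (I/D), 23 (F/D), 25 (R/L), 26 (V/Q), 27 (M/D), 37 (Q/E).
p = 12/40 = 0.300000.
d = −ln(1 − 0.300000) = −ln(0.700000) = 0.3567.

0.3567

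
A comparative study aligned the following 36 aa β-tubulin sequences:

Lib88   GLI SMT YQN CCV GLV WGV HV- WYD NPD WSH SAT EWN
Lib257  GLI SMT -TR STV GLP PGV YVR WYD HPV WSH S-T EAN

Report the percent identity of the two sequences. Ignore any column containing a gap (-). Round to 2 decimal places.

69.70%

Excluding the 3 gap columns leaves 33 comparable sites.
Differing sites — 8:Q/T; 9:N/R; 10:C/S; 11:C/T; 15:V/P; 16:W/P; 19:H/Y; 25:N/H; 27:D/V; 35:W/A.
23 of the 33 comparable sites match, so the percent identity is 23/33 × 100 = 69.70%.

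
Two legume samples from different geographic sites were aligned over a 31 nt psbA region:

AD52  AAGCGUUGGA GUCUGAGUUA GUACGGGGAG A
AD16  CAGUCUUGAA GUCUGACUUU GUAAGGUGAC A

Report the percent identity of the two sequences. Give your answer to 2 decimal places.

70.97%

Mismatches occur at site 1 (A↔C), site 4 (C↔U), site 5 (G↔C), site 9 (G↔A), site 17 (G↔C), site 20 (A↔U), site 24 (C↔A), site 27 (G↔U), site 30 (G↔C).
22 of the 31 sites match, so the percent identity is 22/31 × 100 = 70.97%.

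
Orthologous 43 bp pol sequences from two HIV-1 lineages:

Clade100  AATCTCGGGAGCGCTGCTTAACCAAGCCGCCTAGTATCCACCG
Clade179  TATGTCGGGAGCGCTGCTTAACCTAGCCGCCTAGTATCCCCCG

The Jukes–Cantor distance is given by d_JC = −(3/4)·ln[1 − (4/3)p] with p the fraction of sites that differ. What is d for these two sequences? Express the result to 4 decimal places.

0.0993

Mismatches occur at site 1 (A/T), site 4 (C/G), site 24 (A/T), site 40 (A/C).
p = 4/43 = 0.093023.
d = −0.75 · ln(1 − (4/3)·0.093023) = −0.75 · ln(0.875969) = −0.75 · (-0.132425) = 0.0993.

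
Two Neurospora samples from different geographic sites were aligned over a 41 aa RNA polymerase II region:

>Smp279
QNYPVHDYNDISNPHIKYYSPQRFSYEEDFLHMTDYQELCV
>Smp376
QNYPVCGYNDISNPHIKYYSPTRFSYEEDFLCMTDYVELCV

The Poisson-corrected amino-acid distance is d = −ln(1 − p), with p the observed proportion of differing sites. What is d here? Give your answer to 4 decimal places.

The sequences differ at positions 6 (H/C), 7 (D/G), 22 (Q/T), 32 (H/C), 37 (Q/V).
p = 5/41 = 0.121951.
d = −ln(1 − 0.121951) = −ln(0.878049) = 0.1301.

0.1301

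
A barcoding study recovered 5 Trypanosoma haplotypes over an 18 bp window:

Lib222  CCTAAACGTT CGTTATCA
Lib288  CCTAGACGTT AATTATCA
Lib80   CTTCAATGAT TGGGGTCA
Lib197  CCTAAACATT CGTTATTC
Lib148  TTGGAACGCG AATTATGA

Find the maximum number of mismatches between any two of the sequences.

Pairwise Hamming distances:
  Lib222 vs Lib288: 3
  Lib222 vs Lib80: 8
  Lib222 vs Lib197: 3
  Lib222 vs Lib148: 9
  Lib288 vs Lib80: 10
  Lib288 vs Lib197: 6
  Lib288 vs Lib148: 8
  Lib80 vs Lib197: 11
  Lib80 vs Lib148: 12
  Lib197 vs Lib148: 11
The largest is 12, between Lib80 and Lib148.

12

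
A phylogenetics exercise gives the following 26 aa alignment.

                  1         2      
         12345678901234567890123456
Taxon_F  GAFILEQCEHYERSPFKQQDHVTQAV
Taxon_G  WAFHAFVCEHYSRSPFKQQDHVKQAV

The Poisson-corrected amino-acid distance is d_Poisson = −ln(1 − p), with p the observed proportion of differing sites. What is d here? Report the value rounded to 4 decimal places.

0.3137

Mismatches occur at site 1 (G/W), site 4 (I/H), site 5 (L/A), site 6 (E/F), site 7 (Q/V), site 12 (E/S), site 23 (T/K).
p = 7/26 = 0.269231.
d = −ln(1 − 0.269231) = −ln(0.730769) = 0.3137.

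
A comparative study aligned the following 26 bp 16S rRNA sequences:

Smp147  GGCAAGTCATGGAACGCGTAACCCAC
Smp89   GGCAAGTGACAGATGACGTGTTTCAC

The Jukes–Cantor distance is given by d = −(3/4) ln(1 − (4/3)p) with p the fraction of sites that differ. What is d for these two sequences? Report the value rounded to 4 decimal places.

0.5393

Differing sites — 8:C/G; 10:T/C; 11:G/A; 14:A/T; 15:C/G; 16:G/A; 20:A/G; 21:A/T; 22:C/T; 23:C/T.
p = 10/26 = 0.384615.
d = −0.75 · ln(1 − (4/3)·0.384615) = −0.75 · ln(0.487180) = −0.75 · (-0.719122) = 0.5393.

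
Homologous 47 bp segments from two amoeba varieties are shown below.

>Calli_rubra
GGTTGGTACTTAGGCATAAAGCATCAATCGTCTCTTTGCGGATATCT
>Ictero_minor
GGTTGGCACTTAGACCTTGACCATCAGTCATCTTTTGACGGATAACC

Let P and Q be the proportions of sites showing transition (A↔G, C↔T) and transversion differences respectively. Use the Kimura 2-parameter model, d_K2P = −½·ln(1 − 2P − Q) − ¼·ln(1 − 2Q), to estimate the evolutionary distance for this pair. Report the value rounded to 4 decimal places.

0.3558

Differing sites — 7:T/C (Ti); 14:G/A (Ti); 16:A/C (Tv); 18:A/T (Tv); 19:A/G (Ti); 21:G/C (Tv); 27:A/G (Ti); 30:G/A (Ti); 34:C/T (Ti); 37:T/G (Tv); 38:G/A (Ti); 45:T/A (Tv); 47:T/C (Ti).
Of the 13 differences, 8 transitions and 5 transversions over 47 sites: P = 8/47 = 0.170213, Q = 5/47 = 0.106383.
d = −0.5·ln(0.553191) − 0.25·ln(0.787234) = −0.5·(-0.592052) − 0.25·(-0.239230) = 0.3558.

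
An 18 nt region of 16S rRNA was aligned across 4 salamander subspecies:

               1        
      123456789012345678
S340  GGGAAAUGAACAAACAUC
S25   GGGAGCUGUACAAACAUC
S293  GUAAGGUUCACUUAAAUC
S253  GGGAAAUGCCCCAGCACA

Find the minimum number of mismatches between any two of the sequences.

Pairwise Hamming distances:
  S340 vs S25: 3
  S340 vs S293: 9
  S340 vs S253: 6
  S25 vs S293: 8
  S25 vs S253: 8
  S293 vs S253: 12
The smallest is 3, between S340 and S25.

3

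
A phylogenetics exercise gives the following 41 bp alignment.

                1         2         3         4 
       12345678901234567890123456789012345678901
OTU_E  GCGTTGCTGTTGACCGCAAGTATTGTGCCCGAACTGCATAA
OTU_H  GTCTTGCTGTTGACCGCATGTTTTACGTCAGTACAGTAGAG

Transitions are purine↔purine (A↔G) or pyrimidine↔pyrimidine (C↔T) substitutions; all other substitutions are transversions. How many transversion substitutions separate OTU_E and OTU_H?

Differing sites — 2:C/T (Ti); 3:G/C (Tv); 19:A/T (Tv); 22:A/T (Tv); 25:G/A (Ti); 26:T/C (Ti); 28:C/T (Ti); 30:C/A (Tv); 32:A/T (Tv); 35:T/A (Tv); 37:C/T (Ti); 39:T/G (Tv); 41:A/G (Ti).
Of the 13 differences, 6 transitions and 7 transversions, so the answer is 7.

7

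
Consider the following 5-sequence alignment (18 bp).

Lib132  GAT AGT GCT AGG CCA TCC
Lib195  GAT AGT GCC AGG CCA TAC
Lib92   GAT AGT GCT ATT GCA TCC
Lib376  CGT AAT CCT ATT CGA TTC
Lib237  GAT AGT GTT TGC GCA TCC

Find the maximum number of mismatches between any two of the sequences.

11

Pairwise Hamming distances:
  Lib132 vs Lib195: 2
  Lib132 vs Lib92: 3
  Lib132 vs Lib376: 8
  Lib132 vs Lib237: 4
  Lib195 vs Lib92: 5
  Lib195 vs Lib376: 9
  Lib195 vs Lib237: 6
  Lib92 vs Lib376: 7
  Lib92 vs Lib237: 4
  Lib376 vs Lib237: 11
The largest is 11, between Lib376 and Lib237.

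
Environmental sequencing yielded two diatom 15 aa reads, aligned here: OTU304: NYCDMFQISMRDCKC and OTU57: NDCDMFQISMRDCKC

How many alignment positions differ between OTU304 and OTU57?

1

A single mismatch occurs at site 2 (Y↔D).
That gives 1 mismatch out of 15 aligned sites, so the Hamming distance is 1.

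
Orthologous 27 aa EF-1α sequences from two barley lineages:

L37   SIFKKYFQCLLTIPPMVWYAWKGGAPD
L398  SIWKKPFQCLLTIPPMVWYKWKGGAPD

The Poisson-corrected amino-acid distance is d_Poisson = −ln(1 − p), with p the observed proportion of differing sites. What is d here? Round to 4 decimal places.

0.1178

Mismatches occur at site 3 (F/W), site 6 (Y/P), site 20 (A/K).
p = 3/27 = 0.111111.
d = −ln(1 − 0.111111) = −ln(0.888889) = 0.1178.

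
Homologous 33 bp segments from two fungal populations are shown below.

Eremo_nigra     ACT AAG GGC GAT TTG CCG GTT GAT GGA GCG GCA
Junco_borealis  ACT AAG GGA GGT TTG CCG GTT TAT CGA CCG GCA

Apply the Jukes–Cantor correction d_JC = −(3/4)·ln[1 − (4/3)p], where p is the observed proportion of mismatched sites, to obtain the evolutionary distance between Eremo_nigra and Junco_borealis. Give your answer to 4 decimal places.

0.1693

The sequences differ at positions 9 (C/A), 11 (A/G), 22 (G/T), 25 (G/C), 28 (G/C).
p = 5/33 = 0.151515.
d = −0.75 · ln(1 − (4/3)·0.151515) = −0.75 · ln(0.797980) = −0.75 · (-0.225672) = 0.1693.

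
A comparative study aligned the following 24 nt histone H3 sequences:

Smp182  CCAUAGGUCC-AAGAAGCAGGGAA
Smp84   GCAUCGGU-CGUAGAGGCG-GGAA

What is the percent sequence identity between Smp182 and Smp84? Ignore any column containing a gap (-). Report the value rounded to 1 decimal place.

76.2%

Excluding the 3 gap columns leaves 21 comparable sites.
The sequences differ at positions 1 (C/G), 5 (A/C), 12 (A/U), 16 (A/G), 19 (A/G).
16 of the 21 comparable sites match, so the percent identity is 16/21 × 100 = 76.2%.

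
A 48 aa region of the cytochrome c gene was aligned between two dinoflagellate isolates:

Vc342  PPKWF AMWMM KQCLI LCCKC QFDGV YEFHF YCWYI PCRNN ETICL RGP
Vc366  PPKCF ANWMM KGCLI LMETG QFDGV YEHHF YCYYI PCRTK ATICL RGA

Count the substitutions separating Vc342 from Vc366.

Mismatches occur at site 4 (W→C), site 7 (M→N), site 12 (Q→G), site 17 (C→M), site 18 (C→E), site 19 (K→T), site 20 (C→G), site 28 (F→H), site 33 (W→Y), site 39 (N→T), site 40 (N→K), site 41 (E→A), site 48 (P→A).
That gives 13 mismatches out of 48 aligned sites, so the Hamming distance is 13.

13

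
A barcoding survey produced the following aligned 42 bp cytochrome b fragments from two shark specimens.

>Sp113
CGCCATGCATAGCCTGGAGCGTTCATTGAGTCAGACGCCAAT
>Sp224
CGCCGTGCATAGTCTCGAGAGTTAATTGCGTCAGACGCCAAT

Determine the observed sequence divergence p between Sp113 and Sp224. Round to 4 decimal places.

0.1429

The sequences differ at positions 5 (A/G), 13 (C/T), 16 (G/C), 20 (C/A), 24 (C/A), 29 (A/C).
There are 6 differences over 42 sites, so p = 6/42 = 0.1429.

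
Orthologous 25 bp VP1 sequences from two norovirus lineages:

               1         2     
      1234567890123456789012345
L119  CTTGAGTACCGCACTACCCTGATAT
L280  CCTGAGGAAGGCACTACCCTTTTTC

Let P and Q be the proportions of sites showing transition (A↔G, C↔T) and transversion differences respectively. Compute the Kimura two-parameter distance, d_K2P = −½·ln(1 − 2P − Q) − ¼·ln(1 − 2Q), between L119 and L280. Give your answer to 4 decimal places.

Mismatches occur at site 2 (T→C, transition), site 7 (T→G, transversion), site 9 (C→A, transversion), site 10 (C→G, transversion), site 21 (G→T, transversion), site 22 (A→T, transversion), site 24 (A→T, transversion), site 25 (T→C, transition).
Of the 8 differences, 2 transitions and 6 transversions over 25 sites: P = 2/25 = 0.080000, Q = 6/25 = 0.240000.
d = −0.5·ln(0.600000) − 0.25·ln(0.520000) = −0.5·(-0.510826) − 0.25·(-0.653926) = 0.4189.

0.4189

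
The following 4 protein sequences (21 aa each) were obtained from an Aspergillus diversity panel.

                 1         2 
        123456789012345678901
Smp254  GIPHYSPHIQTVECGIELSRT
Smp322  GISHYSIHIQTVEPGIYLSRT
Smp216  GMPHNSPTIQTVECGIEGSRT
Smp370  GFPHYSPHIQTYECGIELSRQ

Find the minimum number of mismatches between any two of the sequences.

Pairwise Hamming distances:
  Smp254 vs Smp322: 4
  Smp254 vs Smp216: 4
  Smp254 vs Smp370: 3
  Smp322 vs Smp216: 8
  Smp322 vs Smp370: 7
  Smp216 vs Smp370: 6
The smallest is 3, between Smp254 and Smp370.

3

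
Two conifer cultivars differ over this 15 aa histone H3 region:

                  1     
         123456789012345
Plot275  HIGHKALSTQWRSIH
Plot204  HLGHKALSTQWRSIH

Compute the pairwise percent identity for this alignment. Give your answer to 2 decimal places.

A single mismatch occurs at site 2 (I→L).
14 of the 15 sites match, so the percent identity is 14/15 × 100 = 93.33%.

93.33%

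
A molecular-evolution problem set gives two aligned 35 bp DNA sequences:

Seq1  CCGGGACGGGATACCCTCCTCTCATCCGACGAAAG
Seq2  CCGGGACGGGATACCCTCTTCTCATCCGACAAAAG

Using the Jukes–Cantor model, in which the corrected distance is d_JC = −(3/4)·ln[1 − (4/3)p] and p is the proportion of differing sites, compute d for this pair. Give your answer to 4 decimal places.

0.0594

Mismatches occur at site 19 (C→T), site 31 (G→A).
p = 2/35 = 0.057143.
d = −0.75 · ln(1 − (4/3)·0.057143) = −0.75 · ln(0.923809) = −0.75 · (-0.079250) = 0.0594.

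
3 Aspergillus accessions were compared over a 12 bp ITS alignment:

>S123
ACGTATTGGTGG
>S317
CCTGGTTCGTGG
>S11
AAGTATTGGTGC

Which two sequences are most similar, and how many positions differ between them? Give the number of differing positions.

2

Pairwise Hamming distances:
  S123 vs S317: 5
  S123 vs S11: 2
  S317 vs S11: 7
The smallest is 2, between S123 and S11.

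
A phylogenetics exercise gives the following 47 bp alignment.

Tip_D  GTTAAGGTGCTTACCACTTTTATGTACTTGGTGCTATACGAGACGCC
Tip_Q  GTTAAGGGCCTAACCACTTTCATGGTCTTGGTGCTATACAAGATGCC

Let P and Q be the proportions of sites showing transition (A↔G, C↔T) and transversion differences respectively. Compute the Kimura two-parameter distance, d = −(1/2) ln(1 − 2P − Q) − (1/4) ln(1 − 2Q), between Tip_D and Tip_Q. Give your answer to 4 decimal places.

0.1931

Mismatches occur at site 8 (T/G, transversion), site 9 (G/C, transversion), site 12 (T/A, transversion), site 21 (T/C, transition), site 25 (T/G, transversion), site 26 (A/T, transversion), site 40 (G/A, transition), site 44 (C/T, transition).
Of the 8 differences, 3 transitions and 5 transversions over 47 sites: P = 3/47 = 0.063830, Q = 5/47 = 0.106383.
d = −0.5·ln(0.765957) − 0.25·ln(0.787234) = −0.5·(-0.266629) − 0.25·(-0.239230) = 0.1931.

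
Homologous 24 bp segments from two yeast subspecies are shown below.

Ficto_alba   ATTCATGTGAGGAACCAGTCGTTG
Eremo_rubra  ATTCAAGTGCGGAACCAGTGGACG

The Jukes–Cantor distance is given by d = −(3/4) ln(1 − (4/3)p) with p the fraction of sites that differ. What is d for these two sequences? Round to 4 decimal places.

0.2441

Differing sites — 6:T/A; 10:A/C; 20:C/G; 22:T/A; 23:T/C.
p = 5/24 = 0.208333.
d = −0.75 · ln(1 − (4/3)·0.208333) = −0.75 · ln(0.722223) = −0.75 · (-0.325421) = 0.2441.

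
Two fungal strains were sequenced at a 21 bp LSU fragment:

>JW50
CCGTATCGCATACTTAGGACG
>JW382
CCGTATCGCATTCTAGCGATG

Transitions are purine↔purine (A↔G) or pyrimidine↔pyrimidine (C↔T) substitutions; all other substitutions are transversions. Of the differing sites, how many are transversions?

Mismatches occur at site 12 (A→T, transversion), site 15 (T→A, transversion), site 16 (A→G, transition), site 17 (G→C, transversion), site 20 (C→T, transition).
Of the 5 differences, 2 transitions and 3 transversions, so the answer is 3.

3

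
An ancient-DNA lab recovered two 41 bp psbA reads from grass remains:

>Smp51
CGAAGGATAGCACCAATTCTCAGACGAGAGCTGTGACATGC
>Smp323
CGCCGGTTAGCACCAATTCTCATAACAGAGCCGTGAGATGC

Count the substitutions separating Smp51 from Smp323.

8

Differing sites — 3:A/C; 4:A/C; 7:A/T; 23:G/T; 25:C/A; 26:G/C; 32:T/C; 37:C/G.
That gives 8 mismatches out of 41 aligned sites, so the Hamming distance is 8.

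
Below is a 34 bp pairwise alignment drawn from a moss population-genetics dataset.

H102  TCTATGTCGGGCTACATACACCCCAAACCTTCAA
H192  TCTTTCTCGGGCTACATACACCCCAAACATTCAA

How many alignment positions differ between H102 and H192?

Mismatches occur at site 4 (A/T), site 6 (G/C), site 29 (C/A).
That gives 3 mismatches out of 34 aligned sites, so the Hamming distance is 3.

3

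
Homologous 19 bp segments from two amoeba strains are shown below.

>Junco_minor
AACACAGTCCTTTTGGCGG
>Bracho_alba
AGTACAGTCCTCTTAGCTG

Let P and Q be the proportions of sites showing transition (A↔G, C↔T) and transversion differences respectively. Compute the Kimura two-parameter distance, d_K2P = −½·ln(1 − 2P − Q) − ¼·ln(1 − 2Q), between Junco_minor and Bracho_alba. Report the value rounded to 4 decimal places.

0.3487

Mismatches occur at site 2 (A↔G, transition), site 3 (C↔T, transition), site 12 (T↔C, transition), site 15 (G↔A, transition), site 18 (G↔T, transversion).
Of the 5 differences, 4 transitions and 1 transversion over 19 sites: P = 4/19 = 0.210526, Q = 1/19 = 0.052632.
d = −0.5·ln(0.526316) − 0.25·ln(0.894736) = −0.5·(-0.641853) − 0.25·(-0.111227) = 0.3487.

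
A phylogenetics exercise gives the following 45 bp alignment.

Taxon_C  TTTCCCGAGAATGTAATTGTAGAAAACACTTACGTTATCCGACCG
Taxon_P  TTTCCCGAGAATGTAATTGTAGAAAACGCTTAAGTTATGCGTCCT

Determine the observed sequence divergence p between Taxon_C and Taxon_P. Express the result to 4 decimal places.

0.1111

The sequences differ at positions 28 (A/G), 33 (C/A), 39 (C/G), 42 (A/T), 45 (G/T).
There are 5 differences over 45 sites, so p = 5/45 = 0.1111.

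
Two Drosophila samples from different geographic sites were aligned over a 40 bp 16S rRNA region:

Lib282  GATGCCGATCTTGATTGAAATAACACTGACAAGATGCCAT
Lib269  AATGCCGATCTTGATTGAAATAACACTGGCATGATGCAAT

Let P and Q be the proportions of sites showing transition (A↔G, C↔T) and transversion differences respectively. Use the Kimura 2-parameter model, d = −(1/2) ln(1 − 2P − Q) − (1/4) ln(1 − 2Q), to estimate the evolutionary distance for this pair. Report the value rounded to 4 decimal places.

Differing sites — 1:G/A (Ti); 29:A/G (Ti); 32:A/T (Tv); 38:C/A (Tv).
Of the 4 differences, 2 transitions and 2 transversions over 40 sites: P = 2/40 = 0.050000, Q = 2/40 = 0.050000.
d = −0.5·ln(0.850000) − 0.25·ln(0.900000) = −0.5·(-0.162519) − 0.25·(-0.105361) = 0.1076.

0.1076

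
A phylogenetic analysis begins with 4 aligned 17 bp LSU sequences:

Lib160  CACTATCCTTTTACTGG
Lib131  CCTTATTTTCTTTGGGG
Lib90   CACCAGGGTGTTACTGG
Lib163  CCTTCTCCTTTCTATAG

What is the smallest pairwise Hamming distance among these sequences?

5

Pairwise Hamming distances:
  Lib160 vs Lib131: 8
  Lib160 vs Lib90: 5
  Lib160 vs Lib163: 7
  Lib131 vs Lib90: 10
  Lib131 vs Lib163: 8
  Lib90 vs Lib163: 12
The smallest is 5, between Lib160 and Lib90.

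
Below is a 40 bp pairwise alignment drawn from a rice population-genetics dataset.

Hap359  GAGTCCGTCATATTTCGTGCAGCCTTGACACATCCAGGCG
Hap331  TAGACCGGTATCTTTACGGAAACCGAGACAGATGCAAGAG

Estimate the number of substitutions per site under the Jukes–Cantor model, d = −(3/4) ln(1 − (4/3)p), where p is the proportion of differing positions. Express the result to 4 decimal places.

0.5716

Differing sites — 1:G/T; 4:T/A; 8:T/G; 9:C/T; 12:A/C; 16:C/A; 17:G/C; 18:T/G; 20:C/A; 22:G/A; 25:T/G; 26:T/A; 31:C/G; 34:C/G; 37:G/A; 39:C/A.
p = 16/40 = 0.400000.
d = −0.75 · ln(1 − (4/3)·0.400000) = −0.75 · ln(0.466667) = −0.75 · (-0.762139) = 0.5716.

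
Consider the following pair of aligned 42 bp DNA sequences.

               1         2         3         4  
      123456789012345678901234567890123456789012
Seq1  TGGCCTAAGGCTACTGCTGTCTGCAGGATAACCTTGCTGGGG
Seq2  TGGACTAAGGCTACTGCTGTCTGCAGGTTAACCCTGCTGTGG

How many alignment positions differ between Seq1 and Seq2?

4

Differing sites — 4:C/A; 28:A/T; 34:T/C; 40:G/T.
That gives 4 mismatches out of 42 aligned sites, so the Hamming distance is 4.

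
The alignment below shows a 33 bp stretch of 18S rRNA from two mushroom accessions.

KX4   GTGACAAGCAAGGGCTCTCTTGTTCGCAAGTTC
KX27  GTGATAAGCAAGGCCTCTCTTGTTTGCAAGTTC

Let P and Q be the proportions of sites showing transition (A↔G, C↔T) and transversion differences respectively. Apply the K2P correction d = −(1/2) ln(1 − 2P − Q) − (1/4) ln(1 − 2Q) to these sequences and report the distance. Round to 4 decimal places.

0.0978

Mismatches occur at site 5 (C→T, transition), site 14 (G→C, transversion), site 25 (C→T, transition).
Of the 3 differences, 2 transitions and 1 transversion over 33 sites: P = 2/33 = 0.060606, Q = 1/33 = 0.030303.
d = −0.5·ln(0.848485) − 0.25·ln(0.939394) = −0.5·(-0.164303) − 0.25·(-0.062520) = 0.0978.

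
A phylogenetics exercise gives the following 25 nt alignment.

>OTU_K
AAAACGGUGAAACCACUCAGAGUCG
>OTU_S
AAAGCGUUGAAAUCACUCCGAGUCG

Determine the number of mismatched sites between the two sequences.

4

The sequences differ at positions 4 (A/G), 7 (G/U), 13 (C/U), 19 (A/C).
That gives 4 mismatches out of 25 aligned sites, so the Hamming distance is 4.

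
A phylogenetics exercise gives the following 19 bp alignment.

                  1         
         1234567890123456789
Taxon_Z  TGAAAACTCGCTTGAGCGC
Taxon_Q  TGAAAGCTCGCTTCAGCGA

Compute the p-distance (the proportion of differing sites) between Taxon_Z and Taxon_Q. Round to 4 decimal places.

0.1579

Mismatches occur at site 6 (A↔G), site 14 (G↔C), site 19 (C↔A).
There are 3 differences over 19 sites, so p = 3/19 = 0.1579.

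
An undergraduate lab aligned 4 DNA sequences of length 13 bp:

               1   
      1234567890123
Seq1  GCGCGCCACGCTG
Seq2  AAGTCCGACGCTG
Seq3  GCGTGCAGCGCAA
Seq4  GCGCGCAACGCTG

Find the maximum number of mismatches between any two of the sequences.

Pairwise Hamming distances:
  Seq1 vs Seq2: 5
  Seq1 vs Seq3: 5
  Seq1 vs Seq4: 1
  Seq2 vs Seq3: 7
  Seq2 vs Seq4: 5
  Seq3 vs Seq4: 4
The largest is 7, between Seq2 and Seq3.

7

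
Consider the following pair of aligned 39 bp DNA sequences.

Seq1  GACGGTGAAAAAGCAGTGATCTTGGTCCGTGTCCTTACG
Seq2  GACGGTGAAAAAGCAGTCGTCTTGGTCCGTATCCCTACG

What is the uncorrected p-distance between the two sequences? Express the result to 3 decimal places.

0.103

Differing sites — 18:G/C; 19:A/G; 31:G/A; 35:T/C.
There are 4 differences over 39 sites, so p = 4/39 = 0.103.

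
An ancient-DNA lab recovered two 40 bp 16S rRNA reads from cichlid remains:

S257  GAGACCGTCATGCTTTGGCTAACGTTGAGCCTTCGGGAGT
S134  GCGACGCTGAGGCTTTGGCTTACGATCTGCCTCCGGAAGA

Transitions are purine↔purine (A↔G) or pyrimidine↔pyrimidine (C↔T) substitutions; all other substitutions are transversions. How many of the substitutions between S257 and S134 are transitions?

2

The sequences differ at positions 2 (A/C, transversion), 6 (C/G, transversion), 7 (G/C, transversion), 9 (C/G, transversion), 11 (T/G, transversion), 21 (A/T, transversion), 25 (T/A, transversion), 27 (G/C, transversion), 28 (A/T, transversion), 33 (T/C, transition), 37 (G/A, transition), 40 (T/A, transversion).
Of the 12 differences, 2 transitions and 10 transversions, so the answer is 2.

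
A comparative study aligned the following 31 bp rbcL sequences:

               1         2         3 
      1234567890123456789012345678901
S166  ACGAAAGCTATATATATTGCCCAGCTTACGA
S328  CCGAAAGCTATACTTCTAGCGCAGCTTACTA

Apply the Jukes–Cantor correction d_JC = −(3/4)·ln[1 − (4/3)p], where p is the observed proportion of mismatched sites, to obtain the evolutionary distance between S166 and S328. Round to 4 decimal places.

Mismatches occur at site 1 (A/C), site 13 (T/C), site 14 (A/T), site 16 (A/C), site 18 (T/A), site 21 (C/G), site 30 (G/T).
p = 7/31 = 0.225806.
d = −0.75 · ln(1 − (4/3)·0.225806) = −0.75 · ln(0.698925) = −0.75 · (-0.358212) = 0.2687.

0.2687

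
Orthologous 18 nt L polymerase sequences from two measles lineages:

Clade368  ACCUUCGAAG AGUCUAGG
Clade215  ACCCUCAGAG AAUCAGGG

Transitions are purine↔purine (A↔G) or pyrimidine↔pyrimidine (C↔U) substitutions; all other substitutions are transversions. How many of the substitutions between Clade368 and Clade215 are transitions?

5

The sequences differ at positions 4 (U/C, transition), 7 (G/A, transition), 8 (A/G, transition), 12 (G/A, transition), 15 (U/A, transversion), 16 (A/G, transition).
Of the 6 differences, 5 transitions and 1 transversion, so the answer is 5.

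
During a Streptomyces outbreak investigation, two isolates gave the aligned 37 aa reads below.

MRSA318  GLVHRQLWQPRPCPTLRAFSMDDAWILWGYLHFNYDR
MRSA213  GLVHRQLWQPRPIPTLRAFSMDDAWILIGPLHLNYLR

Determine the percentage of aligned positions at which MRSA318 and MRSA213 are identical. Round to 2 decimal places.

The sequences differ at positions 13 (C/I), 28 (W/I), 30 (Y/P), 33 (F/L), 36 (D/L).
32 of the 37 sites match, so the percent identity is 32/37 × 100 = 86.49%.

86.49%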